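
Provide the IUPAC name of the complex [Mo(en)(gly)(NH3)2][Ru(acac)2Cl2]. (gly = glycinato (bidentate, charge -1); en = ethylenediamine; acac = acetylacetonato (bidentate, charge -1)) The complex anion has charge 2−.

Both ions are complex: the cation is named first with the plain metal name, the anion second with the -ate form; each ion's ligands are alphabetised independently.
The complex anion is given as 2−; its ligand charges sum to -4, so Ru = +2.
A 1:1 salt means the cation carries the equal and opposite charge, 2+.
Cation: ligand charges sum to -1; for the ion to be 2+, Mo = +3.

diammine(ethylenediamine)(glycinato)molybdenum(III) bis(acetylacetonato)dichlororuthenate(II)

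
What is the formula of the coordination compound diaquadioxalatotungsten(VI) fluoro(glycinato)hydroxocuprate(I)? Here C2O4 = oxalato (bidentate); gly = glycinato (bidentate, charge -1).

Cation [W…]: ligand charges -4, W(VI) ⇒ ion charge 2+.
Anion [Cu…]: ligand charges -3, Cu(I) ⇒ ion charge 2−.
One 2+ cation balances one 2− anion.

[W(C2O4)2(H2O)2][CuF(gly)(OH)]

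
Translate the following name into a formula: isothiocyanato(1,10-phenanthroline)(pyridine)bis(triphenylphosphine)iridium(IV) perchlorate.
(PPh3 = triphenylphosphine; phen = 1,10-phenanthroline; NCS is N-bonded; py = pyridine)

[Ir(NCS)(phen)(PPh3)2(py)](ClO4)3

Ligands: 2 triphenylphosphine (PPh3, neutral), 1 1,10-phenanthroline (phen, neutral), 1 isothiocyanato (NCS, -1), 1 pyridine (py, neutral). Ligand charge sum = -1.
With Ir in oxidation state +4, the complex ion is [Ir...]^3+.
Charge balance with perchlorate (-1) requires 1 complex ion per 3 perchlorate.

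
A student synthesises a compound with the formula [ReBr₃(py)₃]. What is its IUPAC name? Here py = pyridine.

There is no counter-ion, so the complex is neutral overall.
Ligand charges: 3×bromo (-1 each), 3×pyridine (neutral); total -3. So Re + (-3) = 0, giving Re = +3.
Ligands are named alphabetically: bromo before pyridine.

tribromotris(pyridine)rhenium(III)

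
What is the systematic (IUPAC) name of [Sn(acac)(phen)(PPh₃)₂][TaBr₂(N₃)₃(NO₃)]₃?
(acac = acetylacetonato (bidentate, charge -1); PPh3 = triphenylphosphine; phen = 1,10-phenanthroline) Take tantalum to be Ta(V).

Ta is given as +5; the anion's ligand charges sum to -6, so the complex anion is 1−.
With 3 anions per cation, the cation must be 3×1 = 3+.
Cation: ligand charges sum to -1; for the ion to be 3+, Sn = +4.

(acetylacetonato)(1,10-phenanthroline)bis(triphenylphosphine)tin(IV) triazidodibromonitratotantalate(V)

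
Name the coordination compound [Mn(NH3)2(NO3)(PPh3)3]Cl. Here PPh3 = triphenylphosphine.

diamminenitratotris(triphenylphosphine)manganese(II) chloride

The 1 chloride counter-ion carries a total charge of -1, so each complex ion is 1+.
Ligand charges: 1×nitrato (-1 each), 3×triphenylphosphine (neutral), 2×ammine (neutral); total -1. So Mn + (-1) = 1+, giving Mn = +2.
Ligands are named alphabetically: ammine before nitrato before triphenylphosphine.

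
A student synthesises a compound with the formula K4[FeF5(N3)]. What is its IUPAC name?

potassium azidopentafluoroferrate(II)

The 4 potassium counter-ions carry a total charge of +4, so each complex ion is 4−.
Ligand charges: 1×azido (-1 each), 5×fluoro (-1 each); total -6. So Fe + (-6) = 4−, giving Fe = +2.
Ligands are named alphabetically: azido before fluoro.
The complex ion is anionic, so iron takes the -ate form ferrate(II).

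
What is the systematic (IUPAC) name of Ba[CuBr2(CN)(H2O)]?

The 1 barium counter-ion carries a total charge of +2, so each complex ion is 2−.
Ligand charges: 1×cyano (-1 each), 2×bromo (-1 each), 1×aqua (neutral); total -3. So Cu + (-3) = 2−, giving Cu = +1.
Ligands are named alphabetically: aqua before bromo before cyano.
The complex ion is anionic, so copper takes the -ate form cuprate(I).

barium aquadibromocyanocuprate(I)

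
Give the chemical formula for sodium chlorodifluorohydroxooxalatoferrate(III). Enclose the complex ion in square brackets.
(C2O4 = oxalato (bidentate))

Na3[Fe(C2O4)ClF2(OH)]

Ligands: 1 hydroxo (OH, -1), 1 chloro (Cl, -1), 1 oxalato (C2O4, -2), 2 fluoro (F, -1). Ligand charge sum = -6.
With Fe in oxidation state +3, the complex ion is [Fe...]^3−.
Charge balance with sodium (+1) requires 1 complex ion per 3 sodium.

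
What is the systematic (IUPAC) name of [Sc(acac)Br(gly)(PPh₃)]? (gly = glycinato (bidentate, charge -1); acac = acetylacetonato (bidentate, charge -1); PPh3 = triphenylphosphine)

(acetylacetonato)bromo(glycinato)(triphenylphosphine)scandium(III)

There is no counter-ion, so the complex is neutral overall.
Ligand charges: 1×glycinato (-1 each), 1×bromo (-1 each), 1×acetylacetonato (-1 each), 1×triphenylphosphine (neutral); total -3. So Sc + (-3) = 0, giving Sc = +3.
Ligands are named alphabetically: acetylacetonato before bromo before glycinato before triphenylphosphine.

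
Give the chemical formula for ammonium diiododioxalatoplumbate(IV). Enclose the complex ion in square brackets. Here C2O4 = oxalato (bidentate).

Ligands: 2 iodo (I, -1), 2 oxalato (C2O4, -2). Ligand charge sum = -6.
With Pb in oxidation state +4, the complex ion is [Pb...]^2−.
Charge balance with ammonium (+1) requires 1 complex ion per 2 ammonium.

(NH4)2[Pb(C2O4)2I2]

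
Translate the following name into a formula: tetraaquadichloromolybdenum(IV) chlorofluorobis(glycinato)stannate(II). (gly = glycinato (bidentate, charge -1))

Cation [Mo…]: ligand charges -2, Mo(IV) ⇒ ion charge 2+.
Anion [Sn…]: ligand charges -4, Sn(II) ⇒ ion charge 2−.

[MoCl2(H2O)4][SnClF(gly)2]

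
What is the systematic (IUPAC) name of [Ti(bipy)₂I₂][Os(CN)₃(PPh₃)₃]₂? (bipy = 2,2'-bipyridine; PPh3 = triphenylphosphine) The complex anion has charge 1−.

The complex anion is given as 1−; its ligand charges sum to -3, so Os = +2.
With 2 anions per cation, the cation must be 2×1 = 2+.
Cation: ligand charges sum to -2; for the ion to be 2+, Ti = +4.

bis(2,2'-bipyridine)diiodotitanium(IV) tricyanotris(triphenylphosphine)osmate(II)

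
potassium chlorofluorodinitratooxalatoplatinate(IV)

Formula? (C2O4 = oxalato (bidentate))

K2[Pt(C2O4)ClF(NO3)2]

Ligands: 1 oxalato (C2O4, -2), 2 nitrato (NO3, -1), 1 chloro (Cl, -1), 1 fluoro (F, -1). Ligand charge sum = -6.
With Pt in oxidation state +4, the complex ion is [Pt...]^2−.
Charge balance with potassium (+1) requires 1 complex ion per 2 potassium.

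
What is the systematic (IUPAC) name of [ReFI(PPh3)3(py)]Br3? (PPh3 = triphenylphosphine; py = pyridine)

The 3 bromide counter-ions carry a total charge of -3, so each complex ion is 3+.
Ligand charges: 3×triphenylphosphine (neutral), 1×iodo (-1 each), 1×pyridine (neutral), 1×fluoro (-1 each); total -2. So Re + (-2) = 3+, giving Re = +5.
Ligands are named alphabetically: fluoro before iodo before pyridine before triphenylphosphine.

fluoroiodo(pyridine)tris(triphenylphosphine)rhenium(V) bromide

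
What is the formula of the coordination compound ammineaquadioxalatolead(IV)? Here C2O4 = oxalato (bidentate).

[Pb(C2O4)2(H2O)(NH3)]

Ligands: 1 aqua (H2O, neutral), 2 oxalato (C2O4, -2), 1 ammine (NH3, neutral). Ligand charge sum = -4.
With Pb in oxidation state +4, the complex ion is [Pb...].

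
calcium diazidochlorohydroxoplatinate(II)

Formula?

Ca[PtCl(N3)2(OH)]

Ligands: 1 chloro (Cl, -1), 1 hydroxo (OH, -1), 2 azido (N3, -1). Ligand charge sum = -4.
Charge balance with calcium (+2) requires 1 complex ion per 1 calcium.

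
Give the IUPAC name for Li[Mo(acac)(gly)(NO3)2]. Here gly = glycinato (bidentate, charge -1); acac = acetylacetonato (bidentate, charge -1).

The 1 lithium counter-ion carries a total charge of +1, so each complex ion is 1−.
Ligand charges: 1×glycinato (-1 each), 2×nitrato (-1 each), 1×acetylacetonato (-1 each); total -4. So Mo + (-4) = 1−, giving Mo = +3.
Ligands are named alphabetically: acetylacetonato before glycinato before nitrato.
The complex ion is anionic, so molybdenum takes the -ate form molybdate(III).

lithium (acetylacetonato)(glycinato)dinitratomolybdate(III)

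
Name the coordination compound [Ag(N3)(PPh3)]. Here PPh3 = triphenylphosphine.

There is no counter-ion, so the complex is neutral overall.
Ligand charges: 1×triphenylphosphine (neutral), 1×azido (-1 each); total -1. So Ag + (-1) = 0, giving Ag = +1.
Ligands are named alphabetically: azido before triphenylphosphine.

azido(triphenylphosphine)silver(I)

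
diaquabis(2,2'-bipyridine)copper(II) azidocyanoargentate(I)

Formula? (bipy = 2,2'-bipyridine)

Cation [Cu…]: ligand charges 0, Cu(II) ⇒ ion charge 2+.
Anion [Ag…]: ligand charges -2, Ag(I) ⇒ ion charge 1−.
One 2+ cation requires 2 of the 1− anion.

[Cu(bipy)2(H2O)2][Ag(CN)(N3)]2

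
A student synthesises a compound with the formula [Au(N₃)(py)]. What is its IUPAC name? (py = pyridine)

azido(pyridine)gold(I)

There is no counter-ion, so the complex is neutral overall.
Ligand charges: 1×pyridine (neutral), 1×azido (-1 each); total -1. So Au + (-1) = 0, giving Au = +1.
Ligands are named alphabetically: azido before pyridine.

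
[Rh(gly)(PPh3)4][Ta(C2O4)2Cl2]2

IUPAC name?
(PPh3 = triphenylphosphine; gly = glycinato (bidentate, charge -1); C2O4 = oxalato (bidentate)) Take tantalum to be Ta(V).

Both ions are complex: the cation is named first with the plain metal name, the anion second with the -ate form; each ion's ligands are alphabetised independently.
Ta is given as +5; the anion's ligand charges sum to -6, so the complex anion is 1−.
With 2 anions per cation, the cation must be 2×1 = 2+.
Cation: ligand charges sum to -1; for the ion to be 2+, Rh = +3.

(glycinato)tetrakis(triphenylphosphine)rhodium(III) dichlorodioxalatotantalate(V)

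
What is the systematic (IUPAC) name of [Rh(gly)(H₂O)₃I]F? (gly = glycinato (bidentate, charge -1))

triaqua(glycinato)iodorhodium(III) fluoride

The 1 fluoride counter-ion carries a total charge of -1, so each complex ion is 1+.
Ligand charges: 3×aqua (neutral), 1×iodo (-1 each), 1×glycinato (-1 each); total -2. So Rh + (-2) = 1+, giving Rh = +3.
Ligands are named alphabetically: aqua before glycinato before iodo.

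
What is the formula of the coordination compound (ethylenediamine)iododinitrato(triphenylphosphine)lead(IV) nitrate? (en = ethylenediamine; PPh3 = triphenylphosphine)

Ligands: 2 nitrato (NO3, -1), 1 ethylenediamine (en, neutral), 1 iodo (I, -1), 1 triphenylphosphine (PPh3, neutral). Ligand charge sum = -3.
With Pb in oxidation state +4, the complex ion is [Pb...]^1+.
Charge balance with nitrate (-1) requires 1 complex ion per 1 nitrate.

[Pb(en)I(NO3)2(PPh3)]NO3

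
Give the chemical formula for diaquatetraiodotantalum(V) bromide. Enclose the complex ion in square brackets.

Ligands: 4 iodo (I, -1), 2 aqua (H2O, neutral). Ligand charge sum = -4.
Charge balance with bromide (-1) requires 1 complex ion per 1 bromide.

[Ta(H2O)2I4]Br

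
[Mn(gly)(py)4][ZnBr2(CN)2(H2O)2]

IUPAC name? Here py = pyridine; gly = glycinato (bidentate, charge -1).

Zinc is always +2 in its complexes; the anion's ligand charges sum to -4, so the complex anion is 2−.
A 1:1 salt means the cation carries the equal and opposite charge, 2+.
Cation: ligand charges sum to -1; for the ion to be 2+, Mn = +3.

(glycinato)tetrakis(pyridine)manganese(III) diaquadibromodicyanozincate(II)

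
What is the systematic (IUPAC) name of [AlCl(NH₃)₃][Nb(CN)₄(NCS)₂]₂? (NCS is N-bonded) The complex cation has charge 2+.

triamminechloroaluminium(III) tetracyanodiisothiocyanatoniobate(V)

Both ions are complex: the cation is named first with the plain metal name, the anion second with the -ate form; each ion's ligands are alphabetised independently.
The complex cation is given as 2+; its ligand charges sum to -1, so Al = +3.
With 2 anions per cation, each anion must be 2/2 = 1−.
Anion: ligand charges sum to -6; for the ion to be 1−, Nb = +5.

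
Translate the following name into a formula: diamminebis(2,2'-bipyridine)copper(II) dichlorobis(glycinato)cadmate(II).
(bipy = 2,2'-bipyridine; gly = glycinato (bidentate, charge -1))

Cation [Cu…]: ligand charges 0, Cu(II) ⇒ ion charge 2+.
Anion [Cd…]: ligand charges -4, Cd(II) ⇒ ion charge 2−.
One 2+ cation balances one 2− anion.

[Cu(bipy)2(NH3)2][CdCl2(gly)2]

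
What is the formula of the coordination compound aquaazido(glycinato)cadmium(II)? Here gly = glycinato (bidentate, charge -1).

Ligands: 1 glycinato (gly, -1), 1 azido (N3, -1), 1 aqua (H2O, neutral). Ligand charge sum = -2.
With Cd in oxidation state +2, the complex ion is [Cd...].

[Cd(gly)(H2O)(N3)]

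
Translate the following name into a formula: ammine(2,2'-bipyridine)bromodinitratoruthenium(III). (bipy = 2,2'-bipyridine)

[Ru(bipy)Br(NH3)(NO3)2]

Ligands: 1 bromo (Br, -1), 1 ammine (NH3, neutral), 2 nitrato (NO3, -1), 1 2,2'-bipyridine (bipy, neutral). Ligand charge sum = -3.
With Ru in oxidation state +3, the complex ion is [Ru...].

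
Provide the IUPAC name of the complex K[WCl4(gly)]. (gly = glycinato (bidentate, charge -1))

potassium tetrachloro(glycinato)tungstate(IV)

The 1 potassium counter-ion carries a total charge of +1, so each complex ion is 1−.
Ligand charges: 1×glycinato (-1 each), 4×chloro (-1 each); total -5. So W + (-5) = 1−, giving W = +4.
The complex ion is anionic, so tungsten takes the -ate form tungstate(IV).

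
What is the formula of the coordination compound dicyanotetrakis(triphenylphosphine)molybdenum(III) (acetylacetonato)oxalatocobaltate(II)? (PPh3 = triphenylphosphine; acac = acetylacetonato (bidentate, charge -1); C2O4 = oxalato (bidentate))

Cation [Mo…]: ligand charges -2, Mo(III) ⇒ ion charge 1+.
Anion [Co…]: ligand charges -3, Co(II) ⇒ ion charge 1−.

[Mo(CN)2(PPh3)4][Co(acac)(C2O4)]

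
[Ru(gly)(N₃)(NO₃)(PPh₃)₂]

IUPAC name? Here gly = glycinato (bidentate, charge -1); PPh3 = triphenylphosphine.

There is no counter-ion, so the complex is neutral overall.
Ligand charges: 1×nitrato (-1 each), 1×glycinato (-1 each), 1×azido (-1 each), 2×triphenylphosphine (neutral); total -3. So Ru + (-3) = 0, giving Ru = +3.
Ligands are named alphabetically: azido before glycinato before nitrato before triphenylphosphine.

azido(glycinato)nitratobis(triphenylphosphine)ruthenium(III)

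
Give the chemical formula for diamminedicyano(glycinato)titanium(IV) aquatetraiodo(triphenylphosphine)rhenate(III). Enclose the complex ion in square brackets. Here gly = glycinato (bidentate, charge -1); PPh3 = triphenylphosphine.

[Ti(CN)2(gly)(NH3)2][Re(H2O)I4(PPh3)]

Cation [Ti…]: ligand charges -3, Ti(IV) ⇒ ion charge 1+.
Anion [Re…]: ligand charges -4, Re(III) ⇒ ion charge 1−.
One 1+ cation balances one 1− anion.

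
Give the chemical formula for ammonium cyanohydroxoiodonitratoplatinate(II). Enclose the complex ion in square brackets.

Ligands: 1 iodo (I, -1), 1 nitrato (NO3, -1), 1 cyano (CN, -1), 1 hydroxo (OH, -1). Ligand charge sum = -4.
With Pt in oxidation state +2, the complex ion is [Pt...]^2−.
Charge balance with ammonium (+1) requires 1 complex ion per 2 ammonium.

(NH4)2[Pt(CN)I(NO3)(OH)]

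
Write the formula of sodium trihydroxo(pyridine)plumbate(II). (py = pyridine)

Na[Pb(OH)3(py)]

Ligands: 1 pyridine (py, neutral), 3 hydroxo (OH, -1). Ligand charge sum = -3.
With Pb in oxidation state +2, the complex ion is [Pb...]^1−.
Charge balance with sodium (+1) requires 1 complex ion per 1 sodium.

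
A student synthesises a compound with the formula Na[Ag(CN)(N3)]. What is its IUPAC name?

sodium azidocyanoargentate(I)

The 1 sodium counter-ion carries a total charge of +1, so each complex ion is 1−.
Ligand charges: 1×azido (-1 each), 1×cyano (-1 each); total -2. So Ag + (-2) = 1−, giving Ag = +1.
Ligands are named alphabetically: azido before cyano.
The complex ion is anionic, so silver takes the -ate form argentate(I).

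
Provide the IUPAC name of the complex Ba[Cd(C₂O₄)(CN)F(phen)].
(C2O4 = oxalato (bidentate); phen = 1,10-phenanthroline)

The 1 barium counter-ion carries a total charge of +2, so each complex ion is 2−.
Ligand charges: 1×fluoro (-1 each), 1×oxalato (-2 each), 1×cyano (-1 each), 1×1,10-phenanthroline (neutral); total -4. So Cd + (-4) = 2−, giving Cd = +2.
Ligands are named alphabetically: cyano before fluoro before oxalato before phenanthroline.
The complex ion is anionic, so cadmium takes the -ate form cadmate(II).

barium cyanofluorooxalato(1,10-phenanthroline)cadmate(II)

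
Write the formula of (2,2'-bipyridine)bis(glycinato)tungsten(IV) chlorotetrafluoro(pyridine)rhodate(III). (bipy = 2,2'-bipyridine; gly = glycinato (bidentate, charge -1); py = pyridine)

Cation [W…]: ligand charges -2, W(IV) ⇒ ion charge 2+.
Anion [Rh…]: ligand charges -5, Rh(III) ⇒ ion charge 2−.

[W(bipy)(gly)2][RhClF4(py)]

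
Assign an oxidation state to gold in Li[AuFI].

+1

1 lithium outside the brackets (+1 each) → the complex ion is 1−.
Ligand charges: 1×F = -1; 1×I = -1; sum -2.
Au + (-2) = 1− ⇒ Au is +1.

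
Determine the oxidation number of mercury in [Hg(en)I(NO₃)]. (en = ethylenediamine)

No counter-ion: the bracketed complex is neutral.
Ligand charges: 1×NO3 = -1; 1×en neutral; 1×I = -1; sum -2.
Hg + (-2) = 0 ⇒ Hg is +2.

+2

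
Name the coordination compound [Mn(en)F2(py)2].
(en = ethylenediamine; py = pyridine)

There is no counter-ion, so the complex is neutral overall.
Ligand charges: 1×ethylenediamine (neutral), 2×pyridine (neutral), 2×fluoro (-1 each); total -2. So Mn + (-2) = 0, giving Mn = +2.
Ligands are named alphabetically: ethylenediamine before fluoro before pyridine.

(ethylenediamine)difluorobis(pyridine)manganese(II)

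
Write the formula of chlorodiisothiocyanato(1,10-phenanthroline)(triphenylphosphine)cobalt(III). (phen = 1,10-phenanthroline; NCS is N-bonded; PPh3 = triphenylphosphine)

Ligands: 1 1,10-phenanthroline (phen, neutral), 2 isothiocyanato (NCS, -1), 1 chloro (Cl, -1), 1 triphenylphosphine (PPh3, neutral). Ligand charge sum = -3.
With Co in oxidation state +3, the complex ion is [Co...].

[CoCl(NCS)2(phen)(PPh3)]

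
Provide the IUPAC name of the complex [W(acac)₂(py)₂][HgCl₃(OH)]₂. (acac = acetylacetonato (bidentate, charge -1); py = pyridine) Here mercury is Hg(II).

bis(acetylacetonato)bis(pyridine)tungsten(VI) trichlorohydroxomercurate(II)

Both ions are complex: the cation is named first with the plain metal name, the anion second with the -ate form; each ion's ligands are alphabetised independently.
Hg is given as +2; the anion's ligand charges sum to -4, so the complex anion is 2−.
With 2 anions per cation, the cation must be 2×2 = 4+.
Cation: ligand charges sum to -2; for the ion to be 4+, W = +6.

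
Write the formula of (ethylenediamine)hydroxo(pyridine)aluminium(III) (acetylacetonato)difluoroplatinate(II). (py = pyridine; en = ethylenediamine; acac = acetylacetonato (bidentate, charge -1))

Cation [Al…]: ligand charges -1, Al(III) ⇒ ion charge 2+.
Anion [Pt…]: ligand charges -3, Pt(II) ⇒ ion charge 1−.
One 2+ cation requires 2 of the 1− anion.

[Al(en)(OH)(py)][Pt(acac)F2]2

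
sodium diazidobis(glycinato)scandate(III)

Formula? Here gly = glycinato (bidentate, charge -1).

Na[Sc(gly)2(N3)2]

Ligands: 2 azido (N3, -1), 2 glycinato (gly, -1). Ligand charge sum = -4.
Charge balance with sodium (+1) requires 1 complex ion per 1 sodium.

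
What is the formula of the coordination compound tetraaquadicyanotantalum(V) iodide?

[Ta(CN)2(H2O)4]I3

Ligands: 2 cyano (CN, -1), 4 aqua (H2O, neutral). Ligand charge sum = -2.
Charge balance with iodide (-1) requires 1 complex ion per 3 iodide.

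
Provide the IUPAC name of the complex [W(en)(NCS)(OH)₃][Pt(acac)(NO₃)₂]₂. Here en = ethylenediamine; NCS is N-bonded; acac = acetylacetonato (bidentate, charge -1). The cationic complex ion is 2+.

(ethylenediamine)trihydroxoisothiocyanatotungsten(VI) (acetylacetonato)dinitratoplatinate(II)

Both ions are complex: the cation is named first with the plain metal name, the anion second with the -ate form; each ion's ligands are alphabetised independently.
The complex cation is given as 2+; its ligand charges sum to -4, so W = +6.
With 2 anions per cation, each anion must be 2/2 = 1−.
Anion: ligand charges sum to -3; for the ion to be 1−, Pt = +2.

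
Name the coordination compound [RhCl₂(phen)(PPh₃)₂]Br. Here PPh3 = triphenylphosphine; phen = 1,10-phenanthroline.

The 1 bromide counter-ion carries a total charge of -1, so each complex ion is 1+.
Ligand charges: 2×triphenylphosphine (neutral), 1×1,10-phenanthroline (neutral), 2×chloro (-1 each); total -2. So Rh + (-2) = 1+, giving Rh = +3.
Ligands are named alphabetically: chloro before phenanthroline before triphenylphosphine.

dichloro(1,10-phenanthroline)bis(triphenylphosphine)rhodium(III) bromide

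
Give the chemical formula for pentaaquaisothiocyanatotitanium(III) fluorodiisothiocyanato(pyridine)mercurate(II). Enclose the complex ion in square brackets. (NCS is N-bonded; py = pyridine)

Cation [Ti…]: ligand charges -1, Ti(III) ⇒ ion charge 2+.
Anion [Hg…]: ligand charges -3, Hg(II) ⇒ ion charge 1−.
One 2+ cation requires 2 of the 1− anion.

[Ti(H2O)5(NCS)][HgF(NCS)2(py)]2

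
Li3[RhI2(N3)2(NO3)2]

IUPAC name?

The 3 lithium counter-ions carry a total charge of +3, so each complex ion is 3−.
Ligand charges: 2×iodo (-1 each), 2×azido (-1 each), 2×nitrato (-1 each); total -6. So Rh + (-6) = 3−, giving Rh = +3.
The complex ion is anionic, so rhodium takes the -ate form rhodate(III).

lithium diazidodiiododinitratorhodate(III)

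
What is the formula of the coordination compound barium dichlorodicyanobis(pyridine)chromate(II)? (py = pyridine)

Ligands: 2 chloro (Cl, -1), 2 pyridine (py, neutral), 2 cyano (CN, -1). Ligand charge sum = -4.
With Cr in oxidation state +2, the complex ion is [Cr...]^2−.
Charge balance with barium (+2) requires 1 complex ion per 1 barium.

Ba[CrCl2(CN)2(py)2]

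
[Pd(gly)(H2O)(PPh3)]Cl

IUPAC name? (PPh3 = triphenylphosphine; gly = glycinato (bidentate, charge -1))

The 1 chloride counter-ion carries a total charge of -1, so each complex ion is 1+.
Ligand charges: 1×triphenylphosphine (neutral), 1×glycinato (-1 each), 1×aqua (neutral); total -1. So Pd + (-1) = 1+, giving Pd = +2.
Ligands are named alphabetically: aqua before glycinato before triphenylphosphine.

aqua(glycinato)(triphenylphosphine)palladium(II) chloride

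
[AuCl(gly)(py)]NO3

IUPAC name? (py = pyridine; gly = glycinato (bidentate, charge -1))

The 1 nitrate counter-ion carries a total charge of -1, so each complex ion is 1+.
Ligand charges: 1×pyridine (neutral), 1×glycinato (-1 each), 1×chloro (-1 each); total -2. So Au + (-2) = 1+, giving Au = +3.
Ligands are named alphabetically: chloro before glycinato before pyridine.

chloro(glycinato)(pyridine)gold(III) nitrate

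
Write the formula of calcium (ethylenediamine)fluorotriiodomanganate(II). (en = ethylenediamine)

Ligands: 3 iodo (I, -1), 1 ethylenediamine (en, neutral), 1 fluoro (F, -1). Ligand charge sum = -4.
Charge balance with calcium (+2) requires 1 complex ion per 1 calcium.

Ca[Mn(en)FI3]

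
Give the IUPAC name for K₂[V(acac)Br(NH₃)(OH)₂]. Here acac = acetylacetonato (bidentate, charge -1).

potassium (acetylacetonato)amminebromodihydroxovanadate(II)

The 2 potassium counter-ions carry a total charge of +2, so each complex ion is 2−.
Ligand charges: 1×bromo (-1 each), 1×ammine (neutral), 2×hydroxo (-1 each), 1×acetylacetonato (-1 each); total -4. So V + (-4) = 2−, giving V = +2.
Ligands are named alphabetically: acetylacetonato before ammine before bromo before hydroxo.
The complex ion is anionic, so vanadium takes the -ate form vanadate(II).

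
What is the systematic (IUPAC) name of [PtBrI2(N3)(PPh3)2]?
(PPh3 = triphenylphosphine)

azidobromodiiodobis(triphenylphosphine)platinum(IV)

There is no counter-ion, so the complex is neutral overall.
Ligand charges: 1×azido (-1 each), 2×triphenylphosphine (neutral), 2×iodo (-1 each), 1×bromo (-1 each); total -4. So Pt + (-4) = 0, giving Pt = +4.
Ligands are named alphabetically: azido before bromo before iodo before triphenylphosphine.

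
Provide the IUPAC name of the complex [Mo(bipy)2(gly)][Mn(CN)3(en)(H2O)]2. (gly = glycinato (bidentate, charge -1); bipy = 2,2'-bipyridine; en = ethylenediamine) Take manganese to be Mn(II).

Mn is given as +2; the anion's ligand charges sum to -3, so the complex anion is 1−.
With 2 anions per cation, the cation must be 2×1 = 2+.
Cation: ligand charges sum to -1; for the ion to be 2+, Mo = +3.

bis(2,2'-bipyridine)(glycinato)molybdenum(III) aquatricyano(ethylenediamine)manganate(II)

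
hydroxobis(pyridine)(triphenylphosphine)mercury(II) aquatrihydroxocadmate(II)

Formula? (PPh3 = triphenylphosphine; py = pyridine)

[Hg(OH)(PPh3)(py)2][Cd(H2O)(OH)3]

Cation [Hg…]: ligand charges -1, Hg(II) ⇒ ion charge 1+.
Anion [Cd…]: ligand charges -3, Cd(II) ⇒ ion charge 1−.
One 1+ cation balances one 1− anion.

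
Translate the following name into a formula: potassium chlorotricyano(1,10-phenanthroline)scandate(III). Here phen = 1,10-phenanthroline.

K[ScCl(CN)3(phen)]

Ligands: 1 1,10-phenanthroline (phen, neutral), 3 cyano (CN, -1), 1 chloro (Cl, -1). Ligand charge sum = -4.
With Sc in oxidation state +3, the complex ion is [Sc...]^1−.
Charge balance with potassium (+1) requires 1 complex ion per 1 potassium.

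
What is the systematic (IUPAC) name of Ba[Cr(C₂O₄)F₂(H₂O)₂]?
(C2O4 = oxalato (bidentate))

The 1 barium counter-ion carries a total charge of +2, so each complex ion is 2−.
Ligand charges: 2×fluoro (-1 each), 2×aqua (neutral), 1×oxalato (-2 each); total -4. So Cr + (-4) = 2−, giving Cr = +2.
Ligands are named alphabetically: aqua before fluoro before oxalato.
The complex ion is anionic, so chromium takes the -ate form chromate(II).

barium diaquadifluorooxalatochromate(II)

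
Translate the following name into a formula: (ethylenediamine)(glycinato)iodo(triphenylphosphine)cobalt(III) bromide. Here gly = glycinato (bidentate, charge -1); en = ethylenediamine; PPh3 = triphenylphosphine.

[Co(en)(gly)I(PPh3)]Br

Ligands: 1 glycinato (gly, -1), 1 ethylenediamine (en, neutral), 1 iodo (I, -1), 1 triphenylphosphine (PPh3, neutral). Ligand charge sum = -2.
With Co in oxidation state +3, the complex ion is [Co...]^1+.
Charge balance with bromide (-1) requires 1 complex ion per 1 bromide.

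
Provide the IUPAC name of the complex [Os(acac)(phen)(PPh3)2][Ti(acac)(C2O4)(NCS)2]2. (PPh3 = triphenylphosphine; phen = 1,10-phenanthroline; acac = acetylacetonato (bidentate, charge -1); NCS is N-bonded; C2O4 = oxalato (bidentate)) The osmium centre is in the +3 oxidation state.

Os is given as +3; the cation's ligand charges sum to -1, so the complex cation is 2+.
With 2 anions per cation, each anion must be 2/2 = 1−.
Anion: ligand charges sum to -5; for the ion to be 1−, Ti = +4.

(acetylacetonato)(1,10-phenanthroline)bis(triphenylphosphine)osmium(III) (acetylacetonato)diisothiocyanatooxalatotitanate(IV)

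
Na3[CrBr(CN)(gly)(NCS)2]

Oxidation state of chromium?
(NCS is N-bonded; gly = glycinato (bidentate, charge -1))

+2

3 sodium outside the brackets (+1 each) → the complex ion is 3−.
Ligand charges: 1×Br = -1; 1×CN = -1; 2×NCS = -2; 1×gly = -1; sum -5.
Cr + (-5) = 3− ⇒ Cr is +2.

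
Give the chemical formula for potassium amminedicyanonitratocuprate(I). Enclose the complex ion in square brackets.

K2[Cu(CN)2(NH3)(NO3)]

Ligands: 1 nitrato (NO3, -1), 2 cyano (CN, -1), 1 ammine (NH3, neutral). Ligand charge sum = -3.
With Cu in oxidation state +1, the complex ion is [Cu...]^2−.
Charge balance with potassium (+1) requires 1 complex ion per 2 potassium.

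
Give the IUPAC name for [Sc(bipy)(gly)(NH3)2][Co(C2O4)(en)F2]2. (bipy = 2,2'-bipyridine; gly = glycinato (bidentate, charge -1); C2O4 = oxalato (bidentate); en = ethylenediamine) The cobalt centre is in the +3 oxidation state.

diammine(2,2'-bipyridine)(glycinato)scandium(III) (ethylenediamine)difluorooxalatocobaltate(III)

Co is given as +3; the anion's ligand charges sum to -4, so the complex anion is 1−.
With 2 anions per cation, the cation must be 2×1 = 2+.
Cation: ligand charges sum to -1; for the ion to be 2+, Sc = +3.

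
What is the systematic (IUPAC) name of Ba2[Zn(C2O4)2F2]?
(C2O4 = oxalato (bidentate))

barium difluorodioxalatozincate(II)

The 2 barium counter-ions carry a total charge of +4, so each complex ion is 4−.
Ligand charges: 2×fluoro (-1 each), 2×oxalato (-2 each); total -6. So Zn + (-6) = 4−, giving Zn = +2.
Ligands are named alphabetically: fluoro before oxalato.
The complex ion is anionic, so zinc takes the -ate form zincate(II).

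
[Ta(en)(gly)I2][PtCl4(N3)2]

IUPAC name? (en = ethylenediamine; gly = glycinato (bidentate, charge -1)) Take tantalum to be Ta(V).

Both ions are complex: the cation is named first with the plain metal name, the anion second with the -ate form; each ion's ligands are alphabetised independently.
Ta is given as +5; the cation's ligand charges sum to -3, so the complex cation is 2+.
A 1:1 salt means the anion carries the equal and opposite charge, 2−.
Anion: ligand charges sum to -6; for the ion to be 2−, Pt = +4.

(ethylenediamine)(glycinato)diiodotantalum(V) diazidotetrachloroplatinate(IV)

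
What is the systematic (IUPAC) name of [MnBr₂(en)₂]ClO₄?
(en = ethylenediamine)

dibromobis(ethylenediamine)manganese(III) perchlorate

The 1 perchlorate counter-ion carries a total charge of -1, so each complex ion is 1+.
Ligand charges: 2×bromo (-1 each), 2×ethylenediamine (neutral); total -2. So Mn + (-2) = 1+, giving Mn = +3.
Ligands are named alphabetically: bromo before ethylenediamine.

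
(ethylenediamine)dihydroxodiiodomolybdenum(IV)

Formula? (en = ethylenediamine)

Ligands: 1 ethylenediamine (en, neutral), 2 hydroxo (OH, -1), 2 iodo (I, -1). Ligand charge sum = -4.
With Mo in oxidation state +4, the complex ion is [Mo...].

[Mo(en)I2(OH)2]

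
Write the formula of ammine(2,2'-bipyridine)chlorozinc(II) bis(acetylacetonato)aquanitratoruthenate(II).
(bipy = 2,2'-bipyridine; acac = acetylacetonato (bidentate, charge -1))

[Zn(bipy)Cl(NH3)][Ru(acac)2(H2O)(NO3)]

Cation [Zn…]: ligand charges -1, Zn(II) ⇒ ion charge 1+.
Anion [Ru…]: ligand charges -3, Ru(II) ⇒ ion charge 1−.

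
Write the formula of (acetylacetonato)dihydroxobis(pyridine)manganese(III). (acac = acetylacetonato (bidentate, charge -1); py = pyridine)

Ligands: 2 hydroxo (OH, -1), 1 acetylacetonato (acac, -1), 2 pyridine (py, neutral). Ligand charge sum = -3.
With Mn in oxidation state +3, the complex ion is [Mn...].

[Mn(acac)(OH)2(py)2]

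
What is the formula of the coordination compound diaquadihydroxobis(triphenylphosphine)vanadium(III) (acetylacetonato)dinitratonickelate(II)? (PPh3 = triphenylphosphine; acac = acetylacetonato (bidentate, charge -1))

[V(H2O)2(OH)2(PPh3)2][Ni(acac)(NO3)2]

Cation [V…]: ligand charges -2, V(III) ⇒ ion charge 1+.
Anion [Ni…]: ligand charges -3, Ni(II) ⇒ ion charge 1−.
One 1+ cation balances one 1− anion.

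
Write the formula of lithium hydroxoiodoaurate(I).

Li[AuI(OH)]

Ligands: 1 hydroxo (OH, -1), 1 iodo (I, -1). Ligand charge sum = -2.
With Au in oxidation state +1, the complex ion is [Au...]^1−.
Charge balance with lithium (+1) requires 1 complex ion per 1 lithium.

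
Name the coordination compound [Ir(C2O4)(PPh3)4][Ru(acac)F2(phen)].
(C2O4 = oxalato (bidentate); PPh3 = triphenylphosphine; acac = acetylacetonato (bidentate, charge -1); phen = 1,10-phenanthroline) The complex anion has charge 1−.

oxalatotetrakis(triphenylphosphine)iridium(III) (acetylacetonato)difluoro(1,10-phenanthroline)ruthenate(II)

The complex anion is given as 1−; its ligand charges sum to -3, so Ru = +2.
A 1:1 salt means the cation carries the equal and opposite charge, 1+.
Cation: ligand charges sum to -2; for the ion to be 1+, Ir = +3.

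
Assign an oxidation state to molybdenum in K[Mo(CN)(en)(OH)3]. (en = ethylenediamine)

+3

1 potassium outside the brackets (+1 each) → the complex ion is 1−.
Ligand charges: 1×CN = -1; 3×OH = -3; 1×en neutral; sum -4.
Mo + (-4) = 1− ⇒ Mo is +3.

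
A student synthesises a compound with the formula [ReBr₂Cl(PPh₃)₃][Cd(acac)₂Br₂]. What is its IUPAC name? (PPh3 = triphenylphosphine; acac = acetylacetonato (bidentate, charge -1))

Both ions are complex: the cation is named first with the plain metal name, the anion second with the -ate form; each ion's ligands are alphabetised independently.
Cadmium is always +2 in its complexes; the anion's ligand charges sum to -4, so the complex anion is 2−.
A 1:1 salt means the cation carries the equal and opposite charge, 2+.
Cation: ligand charges sum to -3; for the ion to be 2+, Re = +5.

dibromochlorotris(triphenylphosphine)rhenium(V) bis(acetylacetonato)dibromocadmate(II)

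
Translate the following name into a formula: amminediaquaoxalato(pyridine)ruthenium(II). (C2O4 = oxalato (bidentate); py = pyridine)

Ligands: 1 oxalato (C2O4, -2), 2 aqua (H2O, neutral), 1 ammine (NH3, neutral), 1 pyridine (py, neutral). Ligand charge sum = -2.
With Ru in oxidation state +2, the complex ion is [Ru...].

[Ru(C2O4)(H2O)2(NH3)(py)]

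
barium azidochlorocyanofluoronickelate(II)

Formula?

Ba[NiCl(CN)F(N3)]

Ligands: 1 fluoro (F, -1), 1 azido (N3, -1), 1 cyano (CN, -1), 1 chloro (Cl, -1). Ligand charge sum = -4.
Charge balance with barium (+2) requires 1 complex ion per 1 barium.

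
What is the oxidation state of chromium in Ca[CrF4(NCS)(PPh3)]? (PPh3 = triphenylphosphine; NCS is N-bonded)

+3

1 calcium outside the brackets (+2 each) → the complex ion is 2−.
Ligand charges: 1×PPh3 neutral; 1×NCS = -1; 4×F = -4; sum -5.
Cr + (-5) = 2− ⇒ Cr is +3.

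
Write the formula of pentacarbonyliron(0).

Ligands: 5 carbonyl (CO, neutral). Ligand charge sum = 0.
With Fe in oxidation state 0, the complex ion is [Fe...].

[Fe(CO)5]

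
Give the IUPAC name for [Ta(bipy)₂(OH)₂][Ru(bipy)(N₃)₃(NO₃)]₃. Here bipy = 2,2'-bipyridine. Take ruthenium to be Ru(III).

Both ions are complex: the cation is named first with the plain metal name, the anion second with the -ate form; each ion's ligands are alphabetised independently.
Ru is given as +3; the anion's ligand charges sum to -4, so the complex anion is 1−.
With 3 anions per cation, the cation must be 3×1 = 3+.
Cation: ligand charges sum to -2; for the ion to be 3+, Ta = +5.

bis(2,2'-bipyridine)dihydroxotantalum(V) triazido(2,2'-bipyridine)nitratoruthenate(III)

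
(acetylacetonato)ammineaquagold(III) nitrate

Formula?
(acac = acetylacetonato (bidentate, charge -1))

[Au(acac)(H2O)(NH3)](NO3)2

Ligands: 1 acetylacetonato (acac, -1), 1 aqua (H2O, neutral), 1 ammine (NH3, neutral). Ligand charge sum = -1.
With Au in oxidation state +3, the complex ion is [Au...]^2+.
Charge balance with nitrate (-1) requires 1 complex ion per 2 nitrate.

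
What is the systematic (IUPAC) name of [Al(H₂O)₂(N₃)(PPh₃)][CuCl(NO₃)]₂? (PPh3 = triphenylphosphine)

diaquaazido(triphenylphosphine)aluminium(III) chloronitratocuprate(I)

Aluminium is always +3 in its complexes; the cation's ligand charges sum to -1, so the complex cation is 2+.
With 2 anions per cation, each anion must be 2/2 = 1−.
Anion: ligand charges sum to -2; for the ion to be 1−, Cu = +1.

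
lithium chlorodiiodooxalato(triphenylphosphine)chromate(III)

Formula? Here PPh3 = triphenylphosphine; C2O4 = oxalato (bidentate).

Ligands: 1 chloro (Cl, -1), 1 triphenylphosphine (PPh3, neutral), 2 iodo (I, -1), 1 oxalato (C2O4, -2). Ligand charge sum = -5.
Charge balance with lithium (+1) requires 1 complex ion per 2 lithium.

Li2[Cr(C2O4)ClI2(PPh3)]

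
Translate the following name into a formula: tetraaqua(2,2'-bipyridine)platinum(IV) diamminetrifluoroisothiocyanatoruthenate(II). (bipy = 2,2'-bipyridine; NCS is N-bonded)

Cation [Pt…]: ligand charges 0, Pt(IV) ⇒ ion charge 4+.
Anion [Ru…]: ligand charges -4, Ru(II) ⇒ ion charge 2−.
One 4+ cation requires 2 of the 2− anion.

[Pt(bipy)(H2O)4][RuF3(NCS)(NH3)2]2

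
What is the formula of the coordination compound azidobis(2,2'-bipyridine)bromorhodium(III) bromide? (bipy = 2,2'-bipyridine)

Ligands: 2 2,2'-bipyridine (bipy, neutral), 1 azido (N3, -1), 1 bromo (Br, -1). Ligand charge sum = -2.
With Rh in oxidation state +3, the complex ion is [Rh...]^1+.
Charge balance with bromide (-1) requires 1 complex ion per 1 bromide.

[Rh(bipy)2Br(N3)]Br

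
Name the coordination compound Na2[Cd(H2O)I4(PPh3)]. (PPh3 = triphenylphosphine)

The 2 sodium counter-ions carry a total charge of +2, so each complex ion is 2−.
Ligand charges: 1×aqua (neutral), 1×triphenylphosphine (neutral), 4×iodo (-1 each); total -4. So Cd + (-4) = 2−, giving Cd = +2.
The complex ion is anionic, so cadmium takes the -ate form cadmate(II).

sodium aquatetraiodo(triphenylphosphine)cadmate(II)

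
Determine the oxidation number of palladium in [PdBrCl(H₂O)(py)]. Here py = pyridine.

+2

No counter-ion: the bracketed complex is neutral.
Ligand charges: 1×Br = -1; 1×H2O neutral; 1×Cl = -1; 1×py neutral; sum -2.
Pd + (-2) = 0 ⇒ Pd is +2.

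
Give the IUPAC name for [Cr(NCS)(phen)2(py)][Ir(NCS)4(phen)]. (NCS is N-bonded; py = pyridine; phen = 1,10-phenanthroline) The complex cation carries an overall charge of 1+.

Both ions are complex: the cation is named first with the plain metal name, the anion second with the -ate form; each ion's ligands are alphabetised independently.
The complex cation is given as 1+; its ligand charges sum to -1, so Cr = +2.
A 1:1 salt means the anion carries the equal and opposite charge, 1−.
Anion: ligand charges sum to -4; for the ion to be 1−, Ir = +3.

isothiocyanatobis(1,10-phenanthroline)(pyridine)chromium(II) tetraisothiocyanato(1,10-phenanthroline)iridate(III)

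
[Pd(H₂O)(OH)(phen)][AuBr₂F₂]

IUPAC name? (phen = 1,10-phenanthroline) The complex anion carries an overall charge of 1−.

Both ions are complex: the cation is named first with the plain metal name, the anion second with the -ate form; each ion's ligands are alphabetised independently.
The complex anion is given as 1−; its ligand charges sum to -4, so Au = +3.
A 1:1 salt means the cation carries the equal and opposite charge, 1+.
Cation: ligand charges sum to -1; for the ion to be 1+, Pd = +2.

aquahydroxo(1,10-phenanthroline)palladium(II) dibromodifluoroaurate(III)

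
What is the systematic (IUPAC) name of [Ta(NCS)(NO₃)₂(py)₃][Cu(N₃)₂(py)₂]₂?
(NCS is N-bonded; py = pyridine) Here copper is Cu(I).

isothiocyanatodinitratotris(pyridine)tantalum(V) diazidobis(pyridine)cuprate(I)

Both ions are complex: the cation is named first with the plain metal name, the anion second with the -ate form; each ion's ligands are alphabetised independently.
Cu is given as +1; the anion's ligand charges sum to -2, so the complex anion is 1−.
With 2 anions per cation, the cation must be 2×1 = 2+.
Cation: ligand charges sum to -3; for the ion to be 2+, Ta = +5.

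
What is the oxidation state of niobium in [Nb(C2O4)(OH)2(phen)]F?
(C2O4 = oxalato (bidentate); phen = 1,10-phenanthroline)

+5

1 fluoride outside the brackets (-1 each) → the complex ion is 1+.
Ligand charges: 1×C2O4 = -2; 1×phen neutral; 2×OH = -2; sum -4.
Nb + (-4) = 1+ ⇒ Nb is +5.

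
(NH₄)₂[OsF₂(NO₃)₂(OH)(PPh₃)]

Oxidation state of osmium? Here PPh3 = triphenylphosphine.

2 ammonium outside the brackets (+1 each) → the complex ion is 2−.
Ligand charges: 2×NO3 = -2; 2×F = -2; 1×OH = -1; 1×PPh3 neutral; sum -5.
Os + (-5) = 2− ⇒ Os is +3.

+3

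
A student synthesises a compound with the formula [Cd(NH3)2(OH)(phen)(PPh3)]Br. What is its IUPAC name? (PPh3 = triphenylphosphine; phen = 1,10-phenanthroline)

diamminehydroxo(1,10-phenanthroline)(triphenylphosphine)cadmium(II) bromide

The 1 bromide counter-ion carries a total charge of -1, so each complex ion is 1+.
Ligand charges: 2×ammine (neutral), 1×hydroxo (-1 each), 1×triphenylphosphine (neutral), 1×1,10-phenanthroline (neutral); total -1. So Cd + (-1) = 1+, giving Cd = +2.
Ligands are named alphabetically: ammine before hydroxo before phenanthroline before triphenylphosphine.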